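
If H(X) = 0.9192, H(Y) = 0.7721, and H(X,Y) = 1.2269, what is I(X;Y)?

I(X;Y) = H(X) + H(Y) - H(X,Y)
I(X;Y) = 0.9192 + 0.7721 - 1.2269 = 0.4644 bits


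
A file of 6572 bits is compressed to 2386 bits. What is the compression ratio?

Compression ratio = Original / Compressed
= 6572 / 2386 = 2.75:1


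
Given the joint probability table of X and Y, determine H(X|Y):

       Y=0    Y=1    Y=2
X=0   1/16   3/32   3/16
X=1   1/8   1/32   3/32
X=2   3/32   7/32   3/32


H(X|Y) = Σ_y p(y) H(X|Y=y)
  p(Y=0) = 9/32, H(X|Y=0) = 1.5305
  p(Y=1) = 11/32, H(X|Y=1) = 1.2407
  p(Y=2) = 3/8, H(X|Y=2) = 1.5000
H(X|Y) = 0.2812×1.5305 + 0.3438×1.2407 + 0.3750×1.5000 = 1.4194 bits


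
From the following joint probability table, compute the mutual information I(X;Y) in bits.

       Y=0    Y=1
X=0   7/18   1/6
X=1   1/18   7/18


H(X) = 0.9911, H(Y) = 0.9911, H(X,Y) = 1.7223
I(X;Y) = H(X) + H(Y) - H(X,Y) = 0.2599 bits


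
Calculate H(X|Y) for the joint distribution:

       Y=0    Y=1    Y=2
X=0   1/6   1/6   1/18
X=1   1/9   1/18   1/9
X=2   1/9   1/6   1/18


H(X|Y) = Σ_y p(y) H(X|Y=y)
  p(Y=0) = 7/18, H(X|Y=0) = 1.5567
  p(Y=1) = 7/18, H(X|Y=1) = 1.4488
  p(Y=2) = 2/9, H(X|Y=2) = 1.5000
H(X|Y) = 0.3889×1.5567 + 0.3889×1.4488 + 0.2222×1.5000 = 1.5021 bits


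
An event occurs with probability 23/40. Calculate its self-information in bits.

Information content I(x) = -log₂(p(x))
I = -log₂(23/40) = -log₂(0.5750)
I = 0.7984 bits


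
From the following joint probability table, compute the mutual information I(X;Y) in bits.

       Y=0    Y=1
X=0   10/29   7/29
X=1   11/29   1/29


H(X) = 0.9784, H(Y) = 0.8498, H(X,Y) = 1.7227
I(X;Y) = H(X) + H(Y) - H(X,Y) = 0.1055 bits


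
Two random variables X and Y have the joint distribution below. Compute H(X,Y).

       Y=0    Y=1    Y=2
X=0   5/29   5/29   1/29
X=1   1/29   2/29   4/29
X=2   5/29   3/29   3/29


H(X,Y) = -Σ p(x,y) log₂ p(x,y)
  p(0,0)=5/29: -0.1724 × log₂(0.1724) = 0.4373
  p(0,1)=5/29: -0.1724 × log₂(0.1724) = 0.4373
  p(0,2)=1/29: -0.0345 × log₂(0.0345) = 0.1675
  p(1,0)=1/29: -0.0345 × log₂(0.0345) = 0.1675
  p(1,1)=2/29: -0.0690 × log₂(0.0690) = 0.2661
  p(1,2)=4/29: -0.1379 × log₂(0.1379) = 0.3942
  p(2,0)=5/29: -0.1724 × log₂(0.1724) = 0.4373
  p(2,1)=3/29: -0.1034 × log₂(0.1034) = 0.3386
  p(2,2)=3/29: -0.1034 × log₂(0.1034) = 0.3386
H(X,Y) = 2.9842 bits


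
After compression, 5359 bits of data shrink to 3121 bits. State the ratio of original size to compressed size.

Compression ratio = Original / Compressed
= 5359 / 3121 = 1.72:1


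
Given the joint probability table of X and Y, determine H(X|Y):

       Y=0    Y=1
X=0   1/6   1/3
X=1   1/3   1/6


H(X|Y) = Σ_y p(y) H(X|Y=y)
  p(Y=0) = 1/2, H(X|Y=0) = 0.9183
  p(Y=1) = 1/2, H(X|Y=1) = 0.9183
H(X|Y) = 0.5000×0.9183 + 0.5000×0.9183 = 0.9183 bits


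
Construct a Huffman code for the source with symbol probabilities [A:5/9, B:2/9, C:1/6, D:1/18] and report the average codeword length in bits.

Huffman tree construction:
Combine smallest probabilities repeatedly
Resulting codes:
  A: 1 (length 1)
  B: 00 (length 2)
  C: 011 (length 3)
  D: 010 (length 3)
Average length = Σ p(s) × length(s) = 1.6667 bits


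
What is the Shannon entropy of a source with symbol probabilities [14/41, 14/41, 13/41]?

H(X) = -Σ p(x) log₂ p(x)
  -14/41 × log₂(14/41) = 0.5293
  -14/41 × log₂(14/41) = 0.5293
  -13/41 × log₂(13/41) = 0.5254
H(X) = 1.5841 bits


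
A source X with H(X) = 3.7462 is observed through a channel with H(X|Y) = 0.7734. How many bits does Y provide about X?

I(X;Y) = H(X) - H(X|Y)
I(X;Y) = 3.7462 - 0.7734 = 2.9728 bits


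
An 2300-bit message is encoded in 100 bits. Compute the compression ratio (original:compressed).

Compression ratio = Original / Compressed
= 2300 / 100 = 23.00:1


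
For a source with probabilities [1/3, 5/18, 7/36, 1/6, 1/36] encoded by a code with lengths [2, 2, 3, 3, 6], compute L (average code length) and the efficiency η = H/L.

Average length L = Σ p_i × l_i = 2.4722 bits
Entropy H = 2.0755 bits
Efficiency η = H/L × 100% = 83.95%


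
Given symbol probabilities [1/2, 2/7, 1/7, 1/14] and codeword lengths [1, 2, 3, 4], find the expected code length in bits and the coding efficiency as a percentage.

Average length L = Σ p_i × l_i = 1.7857 bits
Entropy H = 1.6894 bits
Efficiency η = H/L × 100% = 94.61%


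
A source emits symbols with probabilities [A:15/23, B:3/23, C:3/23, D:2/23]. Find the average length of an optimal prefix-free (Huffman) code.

Huffman tree construction:
Combine smallest probabilities repeatedly
Resulting codes:
  A: 1 (length 1)
  B: 011 (length 3)
  C: 00 (length 2)
  D: 010 (length 3)
Average length = Σ p(s) × length(s) = 1.5652 bits


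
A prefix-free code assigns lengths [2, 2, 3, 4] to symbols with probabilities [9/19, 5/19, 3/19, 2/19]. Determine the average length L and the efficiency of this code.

Average length L = Σ p_i × l_i = 2.3684 bits
Entropy H = 1.7798 bits
Efficiency η = H/L × 100% = 75.15%


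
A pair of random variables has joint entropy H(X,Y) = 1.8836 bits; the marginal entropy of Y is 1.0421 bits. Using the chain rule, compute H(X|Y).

Chain rule: H(X,Y) = H(X|Y) + H(Y)
H(X|Y) = H(X,Y) - H(Y) = 1.8836 - 1.0421 = 0.8415 bits


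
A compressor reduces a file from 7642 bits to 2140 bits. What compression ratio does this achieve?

Compression ratio = Original / Compressed
= 7642 / 2140 = 3.57:1


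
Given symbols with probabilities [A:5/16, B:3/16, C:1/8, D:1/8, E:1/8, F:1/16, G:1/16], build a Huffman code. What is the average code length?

Huffman tree construction:
Combine smallest probabilities repeatedly
Resulting codes:
  A: 11 (length 2)
  B: 00 (length 2)
  C: 010 (length 3)
  D: 011 (length 3)
  E: 100 (length 3)
  F: 1010 (length 4)
  G: 1011 (length 4)
Average length = Σ p(s) × length(s) = 2.6250 bits


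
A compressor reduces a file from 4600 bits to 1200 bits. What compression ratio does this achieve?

Compression ratio = Original / Compressed
= 4600 / 1200 = 3.83:1


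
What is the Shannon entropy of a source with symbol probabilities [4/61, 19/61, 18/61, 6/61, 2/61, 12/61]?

H(X) = -Σ p(x) log₂ p(x)
  -4/61 × log₂(4/61) = 0.2578
  -19/61 × log₂(19/61) = 0.5242
  -18/61 × log₂(18/61) = 0.5196
  -6/61 × log₂(6/61) = 0.3291
  -2/61 × log₂(2/61) = 0.1617
  -12/61 × log₂(12/61) = 0.4615
H(X) = 2.2537 bits


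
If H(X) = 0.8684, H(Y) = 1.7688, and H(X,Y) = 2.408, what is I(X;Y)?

I(X;Y) = H(X) + H(Y) - H(X,Y)
I(X;Y) = 0.8684 + 1.7688 - 2.408 = 0.2292 bits


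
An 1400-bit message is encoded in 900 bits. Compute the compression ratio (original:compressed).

Compression ratio = Original / Compressed
= 1400 / 900 = 1.56:1


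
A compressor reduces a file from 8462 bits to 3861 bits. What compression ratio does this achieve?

Compression ratio = Original / Compressed
= 8462 / 3861 = 2.19:1


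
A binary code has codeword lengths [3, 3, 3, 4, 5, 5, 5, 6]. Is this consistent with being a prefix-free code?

Kraft inequality: Σ 2^(-l_i) ≤ 1 for prefix-free code
Calculating: 2^(-3) + 2^(-3) + 2^(-3) + 2^(-4) + 2^(-5) + 2^(-5) + 2^(-5) + 2^(-6)
= 0.125 + 0.125 + 0.125 + 0.0625 + 0.03125 + 0.03125 + 0.03125 + 0.015625
= 0.5469
Since 0.5469 ≤ 1, prefix-free code exists


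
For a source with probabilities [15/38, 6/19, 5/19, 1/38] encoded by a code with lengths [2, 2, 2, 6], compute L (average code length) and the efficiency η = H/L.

Average length L = Σ p_i × l_i = 2.1053 bits
Entropy H = 1.6994 bits
Efficiency η = H/L × 100% = 80.72%


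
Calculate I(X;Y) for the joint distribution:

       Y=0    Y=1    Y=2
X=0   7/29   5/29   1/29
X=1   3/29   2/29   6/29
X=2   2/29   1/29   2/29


H(X) = 1.4866, H(Y) = 1.5632, H(X,Y) = 2.8743
I(X;Y) = H(X) + H(Y) - H(X,Y) = 0.1755 bits


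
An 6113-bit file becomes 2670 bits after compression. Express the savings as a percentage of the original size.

Space savings = (1 - Compressed/Original) × 100%
= (1 - 2670/6113) × 100%
= 56.32%


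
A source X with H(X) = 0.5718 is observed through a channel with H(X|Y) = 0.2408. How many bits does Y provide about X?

I(X;Y) = H(X) - H(X|Y)
I(X;Y) = 0.5718 - 0.2408 = 0.331 bits


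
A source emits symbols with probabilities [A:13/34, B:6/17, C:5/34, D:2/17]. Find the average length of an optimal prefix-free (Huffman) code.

Huffman tree construction:
Combine smallest probabilities repeatedly
Resulting codes:
  A: 0 (length 1)
  B: 11 (length 2)
  C: 101 (length 3)
  D: 100 (length 3)
Average length = Σ p(s) × length(s) = 1.8824 bits


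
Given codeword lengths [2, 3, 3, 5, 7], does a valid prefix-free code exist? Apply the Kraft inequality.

Kraft inequality: Σ 2^(-l_i) ≤ 1 for prefix-free code
Calculating: 2^(-2) + 2^(-3) + 2^(-3) + 2^(-5) + 2^(-7)
= 0.25 + 0.125 + 0.125 + 0.03125 + 0.0078125
= 0.5391
Since 0.5391 ≤ 1, prefix-free code exists


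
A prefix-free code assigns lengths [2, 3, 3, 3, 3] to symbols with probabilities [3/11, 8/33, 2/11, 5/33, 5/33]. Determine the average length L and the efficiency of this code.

Average length L = Σ p_i × l_i = 2.7273 bits
Entropy H = 2.2790 bits
Efficiency η = H/L × 100% = 83.56%


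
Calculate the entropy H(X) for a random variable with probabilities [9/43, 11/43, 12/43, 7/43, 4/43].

H(X) = -Σ p(x) log₂ p(x)
  -9/43 × log₂(9/43) = 0.4723
  -11/43 × log₂(11/43) = 0.5031
  -12/43 × log₂(12/43) = 0.5139
  -7/43 × log₂(7/43) = 0.4263
  -4/43 × log₂(4/43) = 0.3187
H(X) = 2.2343 bits


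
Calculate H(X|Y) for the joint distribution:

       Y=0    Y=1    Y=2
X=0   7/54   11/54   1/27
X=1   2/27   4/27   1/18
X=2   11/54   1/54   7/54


H(X|Y) = Σ_y p(y) H(X|Y=y)
  p(Y=0) = 11/27, H(X|Y=0) = 1.4728
  p(Y=1) = 10/27, H(X|Y=1) = 1.2192
  p(Y=2) = 2/9, H(X|Y=2) = 1.3844
H(X|Y) = 0.4074×1.4728 + 0.3704×1.2192 + 0.2222×1.3844 = 1.3593 bits


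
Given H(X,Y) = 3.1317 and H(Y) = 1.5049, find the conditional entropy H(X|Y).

Chain rule: H(X,Y) = H(X|Y) + H(Y)
H(X|Y) = H(X,Y) - H(Y) = 3.1317 - 1.5049 = 1.6268 bits


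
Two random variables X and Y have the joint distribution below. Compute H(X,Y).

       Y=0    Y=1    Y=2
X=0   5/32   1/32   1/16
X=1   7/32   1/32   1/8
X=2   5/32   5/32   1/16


H(X,Y) = -Σ p(x,y) log₂ p(x,y)
  p(0,0)=5/32: -0.1562 × log₂(0.1562) = 0.4184
  p(0,1)=1/32: -0.0312 × log₂(0.0312) = 0.1562
  p(0,2)=1/16: -0.0625 × log₂(0.0625) = 0.2500
  p(1,0)=7/32: -0.2188 × log₂(0.2188) = 0.4796
  p(1,1)=1/32: -0.0312 × log₂(0.0312) = 0.1562
  p(1,2)=1/8: -0.1250 × log₂(0.1250) = 0.3750
  p(2,0)=5/32: -0.1562 × log₂(0.1562) = 0.4184
  p(2,1)=5/32: -0.1562 × log₂(0.1562) = 0.4184
  p(2,2)=1/16: -0.0625 × log₂(0.0625) = 0.2500
H(X,Y) = 2.9225 bits


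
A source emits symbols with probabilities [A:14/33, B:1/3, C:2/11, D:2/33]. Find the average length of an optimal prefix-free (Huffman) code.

Huffman tree construction:
Combine smallest probabilities repeatedly
Resulting codes:
  A: 0 (length 1)
  B: 11 (length 2)
  C: 101 (length 3)
  D: 100 (length 3)
Average length = Σ p(s) × length(s) = 1.8182 bits


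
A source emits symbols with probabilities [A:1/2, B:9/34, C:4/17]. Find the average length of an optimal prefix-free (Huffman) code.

Huffman tree construction:
Combine smallest probabilities repeatedly
Resulting codes:
  A: 0 (length 1)
  B: 11 (length 2)
  C: 10 (length 2)
Average length = Σ p(s) × length(s) = 1.5000 bits


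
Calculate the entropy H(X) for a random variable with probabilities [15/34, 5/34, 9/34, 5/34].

H(X) = -Σ p(x) log₂ p(x)
  -15/34 × log₂(15/34) = 0.5208
  -5/34 × log₂(5/34) = 0.4067
  -9/34 × log₂(9/34) = 0.5076
  -5/34 × log₂(5/34) = 0.4067
H(X) = 1.8418 bits


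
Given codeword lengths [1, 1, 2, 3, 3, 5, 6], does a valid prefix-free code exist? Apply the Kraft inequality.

Kraft inequality: Σ 2^(-l_i) ≤ 1 for prefix-free code
Calculating: 2^(-1) + 2^(-1) + 2^(-2) + 2^(-3) + 2^(-3) + 2^(-5) + 2^(-6)
= 0.5 + 0.5 + 0.25 + 0.125 + 0.125 + 0.03125 + 0.015625
= 1.5469
Since 1.5469 > 1, prefix-free code does not exist


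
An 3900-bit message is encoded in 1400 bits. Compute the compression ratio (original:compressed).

Compression ratio = Original / Compressed
= 3900 / 1400 = 2.79:1


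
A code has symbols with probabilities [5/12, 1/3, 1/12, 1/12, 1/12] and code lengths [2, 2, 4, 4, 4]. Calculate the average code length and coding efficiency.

Average length L = Σ p_i × l_i = 2.5000 bits
Entropy H = 1.9508 bits
Efficiency η = H/L × 100% = 78.03%


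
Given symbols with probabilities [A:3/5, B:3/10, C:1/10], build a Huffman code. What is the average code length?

Huffman tree construction:
Combine smallest probabilities repeatedly
Resulting codes:
  A: 1 (length 1)
  B: 01 (length 2)
  C: 00 (length 2)
Average length = Σ p(s) × length(s) = 1.4000 bits


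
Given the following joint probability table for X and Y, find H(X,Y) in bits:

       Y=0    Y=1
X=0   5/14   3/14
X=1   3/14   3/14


H(X,Y) = -Σ p(x,y) log₂ p(x,y)
  p(0,0)=5/14: -0.3571 × log₂(0.3571) = 0.5305
  p(0,1)=3/14: -0.2143 × log₂(0.2143) = 0.4762
  p(1,0)=3/14: -0.2143 × log₂(0.2143) = 0.4762
  p(1,1)=3/14: -0.2143 × log₂(0.2143) = 0.4762
H(X,Y) = 1.9592 bits


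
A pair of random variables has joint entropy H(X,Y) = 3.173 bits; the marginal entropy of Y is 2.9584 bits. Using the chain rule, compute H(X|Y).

Chain rule: H(X,Y) = H(X|Y) + H(Y)
H(X|Y) = H(X,Y) - H(Y) = 3.173 - 2.9584 = 0.2146 bits


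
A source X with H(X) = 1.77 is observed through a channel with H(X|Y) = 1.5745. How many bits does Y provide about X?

I(X;Y) = H(X) - H(X|Y)
I(X;Y) = 1.77 - 1.5745 = 0.1955 bits


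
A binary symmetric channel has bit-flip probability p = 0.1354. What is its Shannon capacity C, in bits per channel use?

For BSC with error probability p:
C = 1 - H(p) where H(p) is binary entropy
H(0.1354) = -0.1354 × log₂(0.1354) - 0.8646 × log₂(0.8646)
H(p) = 0.5721
C = 1 - 0.5721 = 0.4279 bits/use


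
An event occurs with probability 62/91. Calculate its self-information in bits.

Information content I(x) = -log₂(p(x))
I = -log₂(62/91) = -log₂(0.6813)
I = 0.5536 bits


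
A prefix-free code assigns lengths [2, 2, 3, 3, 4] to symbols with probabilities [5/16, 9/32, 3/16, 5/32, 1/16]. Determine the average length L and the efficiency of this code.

Average length L = Σ p_i × l_i = 2.4688 bits
Entropy H = 2.1604 bits
Efficiency η = H/L × 100% = 87.51%


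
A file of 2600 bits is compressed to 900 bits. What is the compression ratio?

Compression ratio = Original / Compressed
= 2600 / 900 = 2.89:1


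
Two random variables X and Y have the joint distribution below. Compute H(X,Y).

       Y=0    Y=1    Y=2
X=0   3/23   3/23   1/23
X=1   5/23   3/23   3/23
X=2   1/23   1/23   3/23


H(X,Y) = -Σ p(x,y) log₂ p(x,y)
  p(0,0)=3/23: -0.1304 × log₂(0.1304) = 0.3833
  p(0,1)=3/23: -0.1304 × log₂(0.1304) = 0.3833
  p(0,2)=1/23: -0.0435 × log₂(0.0435) = 0.1967
  p(1,0)=5/23: -0.2174 × log₂(0.2174) = 0.4786
  p(1,1)=3/23: -0.1304 × log₂(0.1304) = 0.3833
  p(1,2)=3/23: -0.1304 × log₂(0.1304) = 0.3833
  p(2,0)=1/23: -0.0435 × log₂(0.0435) = 0.1967
  p(2,1)=1/23: -0.0435 × log₂(0.0435) = 0.1967
  p(2,2)=3/23: -0.1304 × log₂(0.1304) = 0.3833
H(X,Y) = 2.9851 bits


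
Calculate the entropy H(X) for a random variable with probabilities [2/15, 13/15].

H(X) = -Σ p(x) log₂ p(x)
  -2/15 × log₂(2/15) = 0.3876
  -13/15 × log₂(13/15) = 0.1789
H(X) = 0.5665 bits


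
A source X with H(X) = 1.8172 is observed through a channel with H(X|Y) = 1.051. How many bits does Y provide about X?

I(X;Y) = H(X) - H(X|Y)
I(X;Y) = 1.8172 - 1.051 = 0.7662 bits


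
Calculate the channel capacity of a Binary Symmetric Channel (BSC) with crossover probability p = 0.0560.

For BSC with error probability p:
C = 1 - H(p) where H(p) is binary entropy
H(0.0560) = -0.0560 × log₂(0.0560) - 0.9440 × log₂(0.9440)
H(p) = 0.3114
C = 1 - 0.3114 = 0.6886 bits/use


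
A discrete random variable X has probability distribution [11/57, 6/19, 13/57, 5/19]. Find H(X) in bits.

H(X) = -Σ p(x) log₂ p(x)
  -11/57 × log₂(11/57) = 0.4580
  -6/19 × log₂(6/19) = 0.5251
  -13/57 × log₂(13/57) = 0.4863
  -5/19 × log₂(5/19) = 0.5068
H(X) = 1.9764 bits


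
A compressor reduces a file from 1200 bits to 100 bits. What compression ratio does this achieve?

Compression ratio = Original / Compressed
= 1200 / 100 = 12.00:1


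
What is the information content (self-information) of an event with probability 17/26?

Information content I(x) = -log₂(p(x))
I = -log₂(17/26) = -log₂(0.6538)
I = 0.6130 bits


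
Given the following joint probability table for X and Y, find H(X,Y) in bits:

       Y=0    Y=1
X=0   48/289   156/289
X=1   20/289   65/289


H(X,Y) = -Σ p(x,y) log₂ p(x,y)
  p(0,0)=48/289: -0.1661 × log₂(0.1661) = 0.4302
  p(0,1)=156/289: -0.5398 × log₂(0.5398) = 0.4802
  p(1,0)=20/289: -0.0692 × log₂(0.0692) = 0.2666
  p(1,1)=65/289: -0.2249 × log₂(0.2249) = 0.4841
H(X,Y) = 1.6611 bits


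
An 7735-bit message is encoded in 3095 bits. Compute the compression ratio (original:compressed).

Compression ratio = Original / Compressed
= 7735 / 3095 = 2.50:1


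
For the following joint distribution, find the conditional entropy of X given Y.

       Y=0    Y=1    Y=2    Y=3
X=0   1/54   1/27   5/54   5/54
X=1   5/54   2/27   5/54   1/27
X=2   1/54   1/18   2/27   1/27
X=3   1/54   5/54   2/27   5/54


H(X|Y) = Σ_y p(y) H(X|Y=y)
  p(Y=0) = 4/27, H(X|Y=0) = 1.5488
  p(Y=1) = 7/27, H(X|Y=1) = 1.9242
  p(Y=2) = 1/3, H(X|Y=2) = 1.9911
  p(Y=3) = 7/27, H(X|Y=3) = 1.8631
H(X|Y) = 0.1481×1.5488 + 0.2593×1.9242 + 0.3333×1.9911 + 0.2593×1.8631 = 1.8750 bits


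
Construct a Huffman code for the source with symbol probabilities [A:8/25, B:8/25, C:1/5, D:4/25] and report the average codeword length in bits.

Huffman tree construction:
Combine smallest probabilities repeatedly
Resulting codes:
  A: 10 (length 2)
  B: 11 (length 2)
  C: 01 (length 2)
  D: 00 (length 2)
Average length = Σ p(s) × length(s) = 2.0000 bits


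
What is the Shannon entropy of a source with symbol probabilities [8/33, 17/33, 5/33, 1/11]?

H(X) = -Σ p(x) log₂ p(x)
  -8/33 × log₂(8/33) = 0.4956
  -17/33 × log₂(17/33) = 0.4930
  -5/33 × log₂(5/33) = 0.4125
  -1/11 × log₂(1/11) = 0.3145
H(X) = 1.7156 bits


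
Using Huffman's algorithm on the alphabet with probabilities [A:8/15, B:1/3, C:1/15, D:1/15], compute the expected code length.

Huffman tree construction:
Combine smallest probabilities repeatedly
Resulting codes:
  A: 1 (length 1)
  B: 01 (length 2)
  C: 000 (length 3)
  D: 001 (length 3)
Average length = Σ p(s) × length(s) = 1.6000 bits


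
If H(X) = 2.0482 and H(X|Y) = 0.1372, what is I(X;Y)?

I(X;Y) = H(X) - H(X|Y)
I(X;Y) = 2.0482 - 0.1372 = 1.911 bits


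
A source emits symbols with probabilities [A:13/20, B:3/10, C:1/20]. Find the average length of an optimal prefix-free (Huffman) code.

Huffman tree construction:
Combine smallest probabilities repeatedly
Resulting codes:
  A: 1 (length 1)
  B: 01 (length 2)
  C: 00 (length 2)
Average length = Σ p(s) × length(s) = 1.3500 bits


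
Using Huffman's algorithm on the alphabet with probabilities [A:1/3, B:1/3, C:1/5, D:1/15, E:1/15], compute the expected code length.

Huffman tree construction:
Combine smallest probabilities repeatedly
Resulting codes:
  A: 10 (length 2)
  B: 11 (length 2)
  C: 01 (length 2)
  D: 000 (length 3)
  E: 001 (length 3)
Average length = Σ p(s) × length(s) = 2.1333 bits


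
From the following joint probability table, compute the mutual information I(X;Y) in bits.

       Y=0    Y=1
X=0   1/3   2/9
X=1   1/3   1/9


H(X) = 0.9911, H(Y) = 0.9183, H(X,Y) = 1.8911
I(X;Y) = H(X) + H(Y) - H(X,Y) = 0.0183 bits


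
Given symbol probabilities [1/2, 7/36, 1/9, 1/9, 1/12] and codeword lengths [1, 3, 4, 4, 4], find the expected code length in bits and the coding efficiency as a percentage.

Average length L = Σ p_i × l_i = 2.3056 bits
Entropy H = 1.9626 bits
Efficiency η = H/L × 100% = 85.12%


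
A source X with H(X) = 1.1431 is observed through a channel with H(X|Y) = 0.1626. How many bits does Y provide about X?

I(X;Y) = H(X) - H(X|Y)
I(X;Y) = 1.1431 - 0.1626 = 0.9805 bits


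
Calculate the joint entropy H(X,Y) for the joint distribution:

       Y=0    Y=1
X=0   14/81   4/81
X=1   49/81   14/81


H(X,Y) = -Σ p(x,y) log₂ p(x,y)
  p(0,0)=14/81: -0.1728 × log₂(0.1728) = 0.4377
  p(0,1)=4/81: -0.0494 × log₂(0.0494) = 0.2143
  p(1,0)=49/81: -0.6049 × log₂(0.6049) = 0.4387
  p(1,1)=14/81: -0.1728 × log₂(0.1728) = 0.4377
H(X,Y) = 1.5284 bits


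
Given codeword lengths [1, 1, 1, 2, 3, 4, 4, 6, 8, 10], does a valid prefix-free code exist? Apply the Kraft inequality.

Kraft inequality: Σ 2^(-l_i) ≤ 1 for prefix-free code
Calculating: 2^(-1) + 2^(-1) + 2^(-1) + 2^(-2) + 2^(-3) + 2^(-4) + 2^(-4) + 2^(-6) + 2^(-8) + 2^(-10)
= 0.5 + 0.5 + 0.5 + 0.25 + 0.125 + 0.0625 + 0.0625 + 0.015625 + 0.00390625 + 0.0009765625
= 2.0205
Since 2.0205 > 1, prefix-free code does not exist


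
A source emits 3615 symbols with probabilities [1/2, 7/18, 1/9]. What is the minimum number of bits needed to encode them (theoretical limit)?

Entropy H = 1.3821 bits/symbol
Minimum bits = H × n = 1.3821 × 3615
= 4996.30 bits


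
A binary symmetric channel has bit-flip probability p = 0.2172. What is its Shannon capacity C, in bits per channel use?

For BSC with error probability p:
C = 1 - H(p) where H(p) is binary entropy
H(0.2172) = -0.2172 × log₂(0.2172) - 0.7828 × log₂(0.7828)
H(p) = 0.7550
C = 1 - 0.7550 = 0.2450 bits/use


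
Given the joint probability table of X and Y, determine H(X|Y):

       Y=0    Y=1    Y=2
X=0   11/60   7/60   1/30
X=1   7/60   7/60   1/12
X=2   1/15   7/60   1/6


H(X|Y) = Σ_y p(y) H(X|Y=y)
  p(Y=0) = 11/30, H(X|Y=0) = 1.4728
  p(Y=1) = 7/20, H(X|Y=1) = 1.5850
  p(Y=2) = 17/60, H(X|Y=2) = 1.3328
H(X|Y) = 0.3667×1.4728 + 0.3500×1.5850 + 0.2833×1.3328 = 1.4724 bits


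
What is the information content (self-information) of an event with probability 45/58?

Information content I(x) = -log₂(p(x))
I = -log₂(45/58) = -log₂(0.7759)
I = 0.3661 bits


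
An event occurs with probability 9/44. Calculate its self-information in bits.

Information content I(x) = -log₂(p(x))
I = -log₂(9/44) = -log₂(0.2045)
I = 2.2895 bits


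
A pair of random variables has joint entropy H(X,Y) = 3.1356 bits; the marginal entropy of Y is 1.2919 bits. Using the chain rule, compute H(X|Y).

Chain rule: H(X,Y) = H(X|Y) + H(Y)
H(X|Y) = H(X,Y) - H(Y) = 3.1356 - 1.2919 = 1.8437 bits


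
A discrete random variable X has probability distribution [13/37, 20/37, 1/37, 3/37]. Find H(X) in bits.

H(X) = -Σ p(x) log₂ p(x)
  -13/37 × log₂(13/37) = 0.5302
  -20/37 × log₂(20/37) = 0.4797
  -1/37 × log₂(1/37) = 0.1408
  -3/37 × log₂(3/37) = 0.2939
H(X) = 1.4446 bits


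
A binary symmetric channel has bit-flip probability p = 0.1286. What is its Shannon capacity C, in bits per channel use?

For BSC with error probability p:
C = 1 - H(p) where H(p) is binary entropy
H(0.1286) = -0.1286 × log₂(0.1286) - 0.8714 × log₂(0.8714)
H(p) = 0.5536
C = 1 - 0.5536 = 0.4464 bits/use


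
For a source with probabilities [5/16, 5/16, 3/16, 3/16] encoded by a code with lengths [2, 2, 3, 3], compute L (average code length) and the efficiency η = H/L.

Average length L = Σ p_i × l_i = 2.3750 bits
Entropy H = 1.9544 bits
Efficiency η = H/L × 100% = 82.29%


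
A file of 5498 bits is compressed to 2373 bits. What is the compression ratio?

Compression ratio = Original / Compressed
= 5498 / 2373 = 2.32:1


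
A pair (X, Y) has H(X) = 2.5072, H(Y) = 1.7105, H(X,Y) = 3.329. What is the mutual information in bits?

I(X;Y) = H(X) + H(Y) - H(X,Y)
I(X;Y) = 2.5072 + 1.7105 - 3.329 = 0.8887 bits


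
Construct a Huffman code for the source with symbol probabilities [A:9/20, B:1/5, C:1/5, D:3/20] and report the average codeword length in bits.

Huffman tree construction:
Combine smallest probabilities repeatedly
Resulting codes:
  A: 0 (length 1)
  B: 111 (length 3)
  C: 10 (length 2)
  D: 110 (length 3)
Average length = Σ p(s) × length(s) = 1.9000 bits


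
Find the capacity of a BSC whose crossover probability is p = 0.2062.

For BSC with error probability p:
C = 1 - H(p) where H(p) is binary entropy
H(0.2062) = -0.2062 × log₂(0.2062) - 0.7938 × log₂(0.7938)
H(p) = 0.7342
C = 1 - 0.7342 = 0.2658 bits/use


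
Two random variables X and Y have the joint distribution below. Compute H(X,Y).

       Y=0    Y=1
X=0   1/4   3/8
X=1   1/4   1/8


H(X,Y) = -Σ p(x,y) log₂ p(x,y)
  p(0,0)=1/4: -0.2500 × log₂(0.2500) = 0.5000
  p(0,1)=3/8: -0.3750 × log₂(0.3750) = 0.5306
  p(1,0)=1/4: -0.2500 × log₂(0.2500) = 0.5000
  p(1,1)=1/8: -0.1250 × log₂(0.1250) = 0.3750
H(X,Y) = 1.9056 bits


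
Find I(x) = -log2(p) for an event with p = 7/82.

Information content I(x) = -log₂(p(x))
I = -log₂(7/82) = -log₂(0.0854)
I = 3.5502 bits


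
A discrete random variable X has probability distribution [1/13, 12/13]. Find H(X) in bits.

H(X) = -Σ p(x) log₂ p(x)
  -1/13 × log₂(1/13) = 0.2846
  -12/13 × log₂(12/13) = 0.1066
H(X) = 0.3912 bits


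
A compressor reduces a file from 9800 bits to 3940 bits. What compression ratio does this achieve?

Compression ratio = Original / Compressed
= 9800 / 3940 = 2.49:1


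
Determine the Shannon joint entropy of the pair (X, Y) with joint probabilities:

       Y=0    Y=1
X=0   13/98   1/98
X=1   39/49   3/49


H(X,Y) = -Σ p(x,y) log₂ p(x,y)
  p(0,0)=13/98: -0.1327 × log₂(0.1327) = 0.3866
  p(0,1)=1/98: -0.0102 × log₂(0.0102) = 0.0675
  p(1,0)=39/49: -0.7959 × log₂(0.7959) = 0.2621
  p(1,1)=3/49: -0.0612 × log₂(0.0612) = 0.2467
H(X,Y) = 0.9629 bits


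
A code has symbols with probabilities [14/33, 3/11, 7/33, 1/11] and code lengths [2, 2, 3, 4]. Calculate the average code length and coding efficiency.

Average length L = Σ p_i × l_i = 2.3939 bits
Entropy H = 1.8250 bits
Efficiency η = H/L × 100% = 76.24%


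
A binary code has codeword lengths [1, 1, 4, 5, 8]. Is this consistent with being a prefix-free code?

Kraft inequality: Σ 2^(-l_i) ≤ 1 for prefix-free code
Calculating: 2^(-1) + 2^(-1) + 2^(-4) + 2^(-5) + 2^(-8)
= 0.5 + 0.5 + 0.0625 + 0.03125 + 0.00390625
= 1.0977
Since 1.0977 > 1, prefix-free code does not exist


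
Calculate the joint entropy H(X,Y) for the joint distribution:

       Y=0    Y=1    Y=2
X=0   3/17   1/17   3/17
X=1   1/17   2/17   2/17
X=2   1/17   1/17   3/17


H(X,Y) = -Σ p(x,y) log₂ p(x,y)
  p(0,0)=3/17: -0.1765 × log₂(0.1765) = 0.4416
  p(0,1)=1/17: -0.0588 × log₂(0.0588) = 0.2404
  p(0,2)=3/17: -0.1765 × log₂(0.1765) = 0.4416
  p(1,0)=1/17: -0.0588 × log₂(0.0588) = 0.2404
  p(1,1)=2/17: -0.1176 × log₂(0.1176) = 0.3632
  p(1,2)=2/17: -0.1176 × log₂(0.1176) = 0.3632
  p(2,0)=1/17: -0.0588 × log₂(0.0588) = 0.2404
  p(2,1)=1/17: -0.0588 × log₂(0.0588) = 0.2404
  p(2,2)=3/17: -0.1765 × log₂(0.1765) = 0.4416
H(X,Y) = 3.0131 bits


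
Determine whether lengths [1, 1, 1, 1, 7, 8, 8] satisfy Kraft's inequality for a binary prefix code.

Kraft inequality: Σ 2^(-l_i) ≤ 1 for prefix-free code
Calculating: 2^(-1) + 2^(-1) + 2^(-1) + 2^(-1) + 2^(-7) + 2^(-8) + 2^(-8)
= 0.5 + 0.5 + 0.5 + 0.5 + 0.0078125 + 0.00390625 + 0.00390625
= 2.0156
Since 2.0156 > 1, prefix-free code does not exist


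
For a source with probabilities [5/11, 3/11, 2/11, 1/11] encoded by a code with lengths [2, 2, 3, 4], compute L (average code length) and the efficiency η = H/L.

Average length L = Σ p_i × l_i = 2.3636 bits
Entropy H = 1.7899 bits
Efficiency η = H/L × 100% = 75.73%


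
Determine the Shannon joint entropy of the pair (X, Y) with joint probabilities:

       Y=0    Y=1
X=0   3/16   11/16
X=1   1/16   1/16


H(X,Y) = -Σ p(x,y) log₂ p(x,y)
  p(0,0)=3/16: -0.1875 × log₂(0.1875) = 0.4528
  p(0,1)=11/16: -0.6875 × log₂(0.6875) = 0.3716
  p(1,0)=1/16: -0.0625 × log₂(0.0625) = 0.2500
  p(1,1)=1/16: -0.0625 × log₂(0.0625) = 0.2500
H(X,Y) = 1.3245 bits


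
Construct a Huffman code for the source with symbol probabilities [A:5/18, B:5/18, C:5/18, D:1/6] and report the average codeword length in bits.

Huffman tree construction:
Combine smallest probabilities repeatedly
Resulting codes:
  A: 01 (length 2)
  B: 10 (length 2)
  C: 11 (length 2)
  D: 00 (length 2)
Average length = Σ p(s) × length(s) = 2.0000 bits


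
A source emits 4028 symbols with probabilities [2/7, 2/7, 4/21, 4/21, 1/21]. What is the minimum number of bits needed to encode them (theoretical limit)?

Entropy H = 2.1533 bits/symbol
Minimum bits = H × n = 2.1533 × 4028
= 8673.46 bits


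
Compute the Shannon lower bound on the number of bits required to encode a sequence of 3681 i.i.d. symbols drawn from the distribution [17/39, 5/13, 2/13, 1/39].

Entropy H = 1.6034 bits/symbol
Minimum bits = H × n = 1.6034 × 3681
= 5901.93 bits


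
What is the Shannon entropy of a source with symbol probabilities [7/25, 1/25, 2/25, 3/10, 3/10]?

H(X) = -Σ p(x) log₂ p(x)
  -7/25 × log₂(7/25) = 0.5142
  -1/25 × log₂(1/25) = 0.1858
  -2/25 × log₂(2/25) = 0.2915
  -3/10 × log₂(3/10) = 0.5211
  -3/10 × log₂(3/10) = 0.5211
H(X) = 2.0337 bits


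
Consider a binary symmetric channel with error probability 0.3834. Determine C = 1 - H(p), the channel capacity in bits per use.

For BSC with error probability p:
C = 1 - H(p) where H(p) is binary entropy
H(0.3834) = -0.3834 × log₂(0.3834) - 0.6166 × log₂(0.6166)
H(p) = 0.9604
C = 1 - 0.9604 = 0.0396 bits/use


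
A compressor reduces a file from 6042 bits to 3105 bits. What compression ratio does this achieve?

Compression ratio = Original / Compressed
= 6042 / 3105 = 1.95:1


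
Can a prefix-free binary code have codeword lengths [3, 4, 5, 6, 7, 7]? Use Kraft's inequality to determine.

Kraft inequality: Σ 2^(-l_i) ≤ 1 for prefix-free code
Calculating: 2^(-3) + 2^(-4) + 2^(-5) + 2^(-6) + 2^(-7) + 2^(-7)
= 0.125 + 0.0625 + 0.03125 + 0.015625 + 0.0078125 + 0.0078125
= 0.2500
Since 0.2500 ≤ 1, prefix-free code exists


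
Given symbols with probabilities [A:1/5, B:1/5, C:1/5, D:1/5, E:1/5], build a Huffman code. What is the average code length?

Huffman tree construction:
Combine smallest probabilities repeatedly
Resulting codes:
  A: 110 (length 3)
  B: 111 (length 3)
  C: 00 (length 2)
  D: 01 (length 2)
  E: 10 (length 2)
Average length = Σ p(s) × length(s) = 2.4000 bits


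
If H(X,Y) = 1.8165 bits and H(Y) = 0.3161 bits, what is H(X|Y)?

Chain rule: H(X,Y) = H(X|Y) + H(Y)
H(X|Y) = H(X,Y) - H(Y) = 1.8165 - 0.3161 = 1.5004 bits


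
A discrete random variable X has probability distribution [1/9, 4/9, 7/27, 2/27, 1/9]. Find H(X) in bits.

H(X) = -Σ p(x) log₂ p(x)
  -1/9 × log₂(1/9) = 0.3522
  -4/9 × log₂(4/9) = 0.5200
  -7/27 × log₂(7/27) = 0.5049
  -2/27 × log₂(2/27) = 0.2781
  -1/9 × log₂(1/9) = 0.3522
H(X) = 2.0075 bits


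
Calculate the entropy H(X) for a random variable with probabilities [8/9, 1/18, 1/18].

H(X) = -Σ p(x) log₂ p(x)
  -8/9 × log₂(8/9) = 0.1510
  -1/18 × log₂(1/18) = 0.2317
  -1/18 × log₂(1/18) = 0.2317
H(X) = 0.6144 bits


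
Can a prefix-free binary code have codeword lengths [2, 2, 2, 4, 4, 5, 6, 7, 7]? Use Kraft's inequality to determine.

Kraft inequality: Σ 2^(-l_i) ≤ 1 for prefix-free code
Calculating: 2^(-2) + 2^(-2) + 2^(-2) + 2^(-4) + 2^(-4) + 2^(-5) + 2^(-6) + 2^(-7) + 2^(-7)
= 0.25 + 0.25 + 0.25 + 0.0625 + 0.0625 + 0.03125 + 0.015625 + 0.0078125 + 0.0078125
= 0.9375
Since 0.9375 ≤ 1, prefix-free code exists


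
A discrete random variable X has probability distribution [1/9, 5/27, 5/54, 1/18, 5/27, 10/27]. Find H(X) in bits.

H(X) = -Σ p(x) log₂ p(x)
  -1/9 × log₂(1/9) = 0.3522
  -5/27 × log₂(5/27) = 0.4505
  -5/54 × log₂(5/54) = 0.3179
  -1/18 × log₂(1/18) = 0.2317
  -5/27 × log₂(5/27) = 0.4505
  -10/27 × log₂(10/27) = 0.5307
H(X) = 2.3336 bits


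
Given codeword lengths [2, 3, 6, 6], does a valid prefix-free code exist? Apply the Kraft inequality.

Kraft inequality: Σ 2^(-l_i) ≤ 1 for prefix-free code
Calculating: 2^(-2) + 2^(-3) + 2^(-6) + 2^(-6)
= 0.25 + 0.125 + 0.015625 + 0.015625
= 0.4062
Since 0.4062 ≤ 1, prefix-free code exists


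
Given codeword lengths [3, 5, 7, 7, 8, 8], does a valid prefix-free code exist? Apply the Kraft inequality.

Kraft inequality: Σ 2^(-l_i) ≤ 1 for prefix-free code
Calculating: 2^(-3) + 2^(-5) + 2^(-7) + 2^(-7) + 2^(-8) + 2^(-8)
= 0.125 + 0.03125 + 0.0078125 + 0.0078125 + 0.00390625 + 0.00390625
= 0.1797
Since 0.1797 ≤ 1, prefix-free code exists


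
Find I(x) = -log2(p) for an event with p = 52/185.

Information content I(x) = -log₂(p(x))
I = -log₂(52/185) = -log₂(0.2811)
I = 1.8309 bits


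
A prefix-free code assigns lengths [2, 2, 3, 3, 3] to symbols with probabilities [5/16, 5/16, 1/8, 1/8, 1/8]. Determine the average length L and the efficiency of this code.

Average length L = Σ p_i × l_i = 2.3750 bits
Entropy H = 2.1738 bits
Efficiency η = H/L × 100% = 91.53%


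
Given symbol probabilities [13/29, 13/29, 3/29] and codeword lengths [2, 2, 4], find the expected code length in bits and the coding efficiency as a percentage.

Average length L = Σ p_i × l_i = 2.2069 bits
Entropy H = 1.3764 bits
Efficiency η = H/L × 100% = 62.37%


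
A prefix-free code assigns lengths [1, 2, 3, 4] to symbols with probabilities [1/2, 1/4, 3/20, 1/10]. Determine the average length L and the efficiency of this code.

Average length L = Σ p_i × l_i = 1.8500 bits
Entropy H = 1.7427 bits
Efficiency η = H/L × 100% = 94.20%


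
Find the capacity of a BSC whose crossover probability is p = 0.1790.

For BSC with error probability p:
C = 1 - H(p) where H(p) is binary entropy
H(0.1790) = -0.1790 × log₂(0.1790) - 0.8210 × log₂(0.8210)
H(p) = 0.6779
C = 1 - 0.6779 = 0.3221 bits/use


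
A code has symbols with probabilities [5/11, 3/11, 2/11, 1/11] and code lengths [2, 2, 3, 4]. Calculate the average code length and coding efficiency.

Average length L = Σ p_i × l_i = 2.3636 bits
Entropy H = 1.7899 bits
Efficiency η = H/L × 100% = 75.73%


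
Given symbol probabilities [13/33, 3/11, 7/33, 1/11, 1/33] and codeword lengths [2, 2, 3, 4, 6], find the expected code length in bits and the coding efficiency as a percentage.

Average length L = Σ p_i × l_i = 2.5152 bits
Entropy H = 1.9825 bits
Efficiency η = H/L × 100% = 78.82%


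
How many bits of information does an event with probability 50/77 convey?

Information content I(x) = -log₂(p(x))
I = -log₂(50/77) = -log₂(0.6494)
I = 0.6229 bits


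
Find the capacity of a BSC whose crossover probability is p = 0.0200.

For BSC with error probability p:
C = 1 - H(p) where H(p) is binary entropy
H(0.0200) = -0.0200 × log₂(0.0200) - 0.9800 × log₂(0.9800)
H(p) = 0.1414
C = 1 - 0.1414 = 0.8586 bits/use


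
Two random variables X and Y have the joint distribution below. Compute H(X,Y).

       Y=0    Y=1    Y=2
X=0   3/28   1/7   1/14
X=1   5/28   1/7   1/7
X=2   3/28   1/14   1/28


H(X,Y) = -Σ p(x,y) log₂ p(x,y)
  p(0,0)=3/28: -0.1071 × log₂(0.1071) = 0.3453
  p(0,1)=1/7: -0.1429 × log₂(0.1429) = 0.4011
  p(0,2)=1/14: -0.0714 × log₂(0.0714) = 0.2720
  p(1,0)=5/28: -0.1786 × log₂(0.1786) = 0.4438
  p(1,1)=1/7: -0.1429 × log₂(0.1429) = 0.4011
  p(1,2)=1/7: -0.1429 × log₂(0.1429) = 0.4011
  p(2,0)=3/28: -0.1071 × log₂(0.1071) = 0.3453
  p(2,1)=1/14: -0.0714 × log₂(0.0714) = 0.2720
  p(2,2)=1/28: -0.0357 × log₂(0.0357) = 0.1717
H(X,Y) = 3.0531 bits


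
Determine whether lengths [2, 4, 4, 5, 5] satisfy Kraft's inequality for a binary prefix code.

Kraft inequality: Σ 2^(-l_i) ≤ 1 for prefix-free code
Calculating: 2^(-2) + 2^(-4) + 2^(-4) + 2^(-5) + 2^(-5)
= 0.25 + 0.0625 + 0.0625 + 0.03125 + 0.03125
= 0.4375
Since 0.4375 ≤ 1, prefix-free code exists


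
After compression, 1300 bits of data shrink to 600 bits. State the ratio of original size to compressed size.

Compression ratio = Original / Compressed
= 1300 / 600 = 2.17:1


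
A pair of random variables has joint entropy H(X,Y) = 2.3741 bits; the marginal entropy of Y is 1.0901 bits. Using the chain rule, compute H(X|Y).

Chain rule: H(X,Y) = H(X|Y) + H(Y)
H(X|Y) = H(X,Y) - H(Y) = 2.3741 - 1.0901 = 1.284 bits


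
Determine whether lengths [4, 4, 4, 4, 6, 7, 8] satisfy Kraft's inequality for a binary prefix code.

Kraft inequality: Σ 2^(-l_i) ≤ 1 for prefix-free code
Calculating: 2^(-4) + 2^(-4) + 2^(-4) + 2^(-4) + 2^(-6) + 2^(-7) + 2^(-8)
= 0.0625 + 0.0625 + 0.0625 + 0.0625 + 0.015625 + 0.0078125 + 0.00390625
= 0.2773
Since 0.2773 ≤ 1, prefix-free code exists


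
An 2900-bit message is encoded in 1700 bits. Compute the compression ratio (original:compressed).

Compression ratio = Original / Compressed
= 2900 / 1700 = 1.71:1


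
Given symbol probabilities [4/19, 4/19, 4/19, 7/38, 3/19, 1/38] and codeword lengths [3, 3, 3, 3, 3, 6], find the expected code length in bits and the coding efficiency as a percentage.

Average length L = Σ p_i × l_i = 3.0789 bits
Entropy H = 2.4279 bits
Efficiency η = H/L × 100% = 78.85%


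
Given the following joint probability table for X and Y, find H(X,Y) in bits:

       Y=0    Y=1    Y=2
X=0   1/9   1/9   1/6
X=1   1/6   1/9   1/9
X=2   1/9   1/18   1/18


H(X,Y) = -Σ p(x,y) log₂ p(x,y)
  p(0,0)=1/9: -0.1111 × log₂(0.1111) = 0.3522
  p(0,1)=1/9: -0.1111 × log₂(0.1111) = 0.3522
  p(0,2)=1/6: -0.1667 × log₂(0.1667) = 0.4308
  p(1,0)=1/6: -0.1667 × log₂(0.1667) = 0.4308
  p(1,1)=1/9: -0.1111 × log₂(0.1111) = 0.3522
  p(1,2)=1/9: -0.1111 × log₂(0.1111) = 0.3522
  p(2,0)=1/9: -0.1111 × log₂(0.1111) = 0.3522
  p(2,1)=1/18: -0.0556 × log₂(0.0556) = 0.2317
  p(2,2)=1/18: -0.0556 × log₂(0.0556) = 0.2317
H(X,Y) = 3.0860 bits


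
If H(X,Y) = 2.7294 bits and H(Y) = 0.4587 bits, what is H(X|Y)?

Chain rule: H(X,Y) = H(X|Y) + H(Y)
H(X|Y) = H(X,Y) - H(Y) = 2.7294 - 0.4587 = 2.2707 bits


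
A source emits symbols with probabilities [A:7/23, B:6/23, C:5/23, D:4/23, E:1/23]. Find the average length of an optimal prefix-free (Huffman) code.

Huffman tree construction:
Combine smallest probabilities repeatedly
Resulting codes:
  A: 11 (length 2)
  B: 10 (length 2)
  C: 00 (length 2)
  D: 011 (length 3)
  E: 010 (length 3)
Average length = Σ p(s) × length(s) = 2.2174 bits


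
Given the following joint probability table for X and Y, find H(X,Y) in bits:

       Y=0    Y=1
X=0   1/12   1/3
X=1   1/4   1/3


H(X,Y) = -Σ p(x,y) log₂ p(x,y)
  p(0,0)=1/12: -0.0833 × log₂(0.0833) = 0.2987
  p(0,1)=1/3: -0.3333 × log₂(0.3333) = 0.5283
  p(1,0)=1/4: -0.2500 × log₂(0.2500) = 0.5000
  p(1,1)=1/3: -0.3333 × log₂(0.3333) = 0.5283
H(X,Y) = 1.8554 bits


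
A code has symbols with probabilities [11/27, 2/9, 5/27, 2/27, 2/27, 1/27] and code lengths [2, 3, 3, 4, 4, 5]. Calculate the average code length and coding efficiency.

Average length L = Σ p_i × l_i = 2.8148 bits
Entropy H = 2.1929 bits
Efficiency η = H/L × 100% = 77.91%


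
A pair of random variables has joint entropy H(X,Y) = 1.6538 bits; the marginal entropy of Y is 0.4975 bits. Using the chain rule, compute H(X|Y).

Chain rule: H(X,Y) = H(X|Y) + H(Y)
H(X|Y) = H(X,Y) - H(Y) = 1.6538 - 0.4975 = 1.1563 bits
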